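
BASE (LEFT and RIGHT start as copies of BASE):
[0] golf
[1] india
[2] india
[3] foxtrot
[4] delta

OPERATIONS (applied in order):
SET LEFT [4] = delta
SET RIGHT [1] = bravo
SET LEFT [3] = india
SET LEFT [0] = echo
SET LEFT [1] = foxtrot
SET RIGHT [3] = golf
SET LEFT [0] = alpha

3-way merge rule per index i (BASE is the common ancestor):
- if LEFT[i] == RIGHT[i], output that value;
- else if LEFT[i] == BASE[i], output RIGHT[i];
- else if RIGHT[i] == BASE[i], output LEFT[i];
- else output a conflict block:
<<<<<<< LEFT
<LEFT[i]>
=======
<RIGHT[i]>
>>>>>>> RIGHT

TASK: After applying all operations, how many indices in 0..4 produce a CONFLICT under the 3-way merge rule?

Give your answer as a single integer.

Answer: 2

Derivation:
Final LEFT:  [alpha, foxtrot, india, india, delta]
Final RIGHT: [golf, bravo, india, golf, delta]
i=0: L=alpha, R=golf=BASE -> take LEFT -> alpha
i=1: BASE=india L=foxtrot R=bravo all differ -> CONFLICT
i=2: L=india R=india -> agree -> india
i=3: BASE=foxtrot L=india R=golf all differ -> CONFLICT
i=4: L=delta R=delta -> agree -> delta
Conflict count: 2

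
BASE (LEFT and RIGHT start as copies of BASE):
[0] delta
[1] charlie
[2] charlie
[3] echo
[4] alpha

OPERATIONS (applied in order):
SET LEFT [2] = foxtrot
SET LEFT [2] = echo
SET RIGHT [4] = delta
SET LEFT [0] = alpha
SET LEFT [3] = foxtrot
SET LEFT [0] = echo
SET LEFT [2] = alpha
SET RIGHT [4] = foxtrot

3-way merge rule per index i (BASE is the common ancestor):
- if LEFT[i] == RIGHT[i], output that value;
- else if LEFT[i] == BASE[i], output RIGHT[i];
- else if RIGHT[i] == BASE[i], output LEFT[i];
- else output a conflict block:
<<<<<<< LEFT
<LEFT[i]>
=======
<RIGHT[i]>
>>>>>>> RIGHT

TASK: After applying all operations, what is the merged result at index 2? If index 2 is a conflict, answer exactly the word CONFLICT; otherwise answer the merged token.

Answer: alpha

Derivation:
Final LEFT:  [echo, charlie, alpha, foxtrot, alpha]
Final RIGHT: [delta, charlie, charlie, echo, foxtrot]
i=0: L=echo, R=delta=BASE -> take LEFT -> echo
i=1: L=charlie R=charlie -> agree -> charlie
i=2: L=alpha, R=charlie=BASE -> take LEFT -> alpha
i=3: L=foxtrot, R=echo=BASE -> take LEFT -> foxtrot
i=4: L=alpha=BASE, R=foxtrot -> take RIGHT -> foxtrot
Index 2 -> alpha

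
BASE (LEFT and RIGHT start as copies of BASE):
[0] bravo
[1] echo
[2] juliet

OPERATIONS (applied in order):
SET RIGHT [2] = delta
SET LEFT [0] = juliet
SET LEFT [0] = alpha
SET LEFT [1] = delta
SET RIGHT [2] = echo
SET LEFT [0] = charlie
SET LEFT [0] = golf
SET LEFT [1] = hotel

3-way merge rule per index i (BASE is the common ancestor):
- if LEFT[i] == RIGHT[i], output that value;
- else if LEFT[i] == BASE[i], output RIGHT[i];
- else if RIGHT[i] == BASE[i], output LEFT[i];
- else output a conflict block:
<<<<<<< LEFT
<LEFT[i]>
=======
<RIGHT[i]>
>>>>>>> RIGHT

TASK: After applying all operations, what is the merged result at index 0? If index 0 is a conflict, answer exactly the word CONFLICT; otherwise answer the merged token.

Answer: golf

Derivation:
Final LEFT:  [golf, hotel, juliet]
Final RIGHT: [bravo, echo, echo]
i=0: L=golf, R=bravo=BASE -> take LEFT -> golf
i=1: L=hotel, R=echo=BASE -> take LEFT -> hotel
i=2: L=juliet=BASE, R=echo -> take RIGHT -> echo
Index 0 -> golf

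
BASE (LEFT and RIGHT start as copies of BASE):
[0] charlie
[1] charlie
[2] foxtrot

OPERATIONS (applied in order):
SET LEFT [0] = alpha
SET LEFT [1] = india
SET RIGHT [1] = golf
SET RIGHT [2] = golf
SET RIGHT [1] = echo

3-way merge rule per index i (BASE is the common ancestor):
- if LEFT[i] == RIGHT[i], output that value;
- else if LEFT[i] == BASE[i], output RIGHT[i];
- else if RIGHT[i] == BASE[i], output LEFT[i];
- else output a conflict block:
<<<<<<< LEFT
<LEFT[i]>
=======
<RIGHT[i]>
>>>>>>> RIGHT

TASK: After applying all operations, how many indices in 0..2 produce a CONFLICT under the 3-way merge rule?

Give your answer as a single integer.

Final LEFT:  [alpha, india, foxtrot]
Final RIGHT: [charlie, echo, golf]
i=0: L=alpha, R=charlie=BASE -> take LEFT -> alpha
i=1: BASE=charlie L=india R=echo all differ -> CONFLICT
i=2: L=foxtrot=BASE, R=golf -> take RIGHT -> golf
Conflict count: 1

Answer: 1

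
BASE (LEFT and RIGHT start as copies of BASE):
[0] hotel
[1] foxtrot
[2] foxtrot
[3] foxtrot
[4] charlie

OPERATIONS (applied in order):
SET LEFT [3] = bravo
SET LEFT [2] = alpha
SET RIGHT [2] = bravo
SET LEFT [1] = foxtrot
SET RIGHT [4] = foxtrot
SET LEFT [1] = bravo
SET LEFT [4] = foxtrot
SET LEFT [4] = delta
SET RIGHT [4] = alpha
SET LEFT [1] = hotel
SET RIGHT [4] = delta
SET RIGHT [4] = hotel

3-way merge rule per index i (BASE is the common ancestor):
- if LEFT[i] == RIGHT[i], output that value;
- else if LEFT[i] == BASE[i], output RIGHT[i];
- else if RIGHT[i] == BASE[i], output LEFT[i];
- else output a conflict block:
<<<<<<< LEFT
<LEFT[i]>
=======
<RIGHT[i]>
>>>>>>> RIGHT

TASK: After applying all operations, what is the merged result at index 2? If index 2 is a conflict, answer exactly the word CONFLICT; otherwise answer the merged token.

Final LEFT:  [hotel, hotel, alpha, bravo, delta]
Final RIGHT: [hotel, foxtrot, bravo, foxtrot, hotel]
i=0: L=hotel R=hotel -> agree -> hotel
i=1: L=hotel, R=foxtrot=BASE -> take LEFT -> hotel
i=2: BASE=foxtrot L=alpha R=bravo all differ -> CONFLICT
i=3: L=bravo, R=foxtrot=BASE -> take LEFT -> bravo
i=4: BASE=charlie L=delta R=hotel all differ -> CONFLICT
Index 2 -> CONFLICT

Answer: CONFLICT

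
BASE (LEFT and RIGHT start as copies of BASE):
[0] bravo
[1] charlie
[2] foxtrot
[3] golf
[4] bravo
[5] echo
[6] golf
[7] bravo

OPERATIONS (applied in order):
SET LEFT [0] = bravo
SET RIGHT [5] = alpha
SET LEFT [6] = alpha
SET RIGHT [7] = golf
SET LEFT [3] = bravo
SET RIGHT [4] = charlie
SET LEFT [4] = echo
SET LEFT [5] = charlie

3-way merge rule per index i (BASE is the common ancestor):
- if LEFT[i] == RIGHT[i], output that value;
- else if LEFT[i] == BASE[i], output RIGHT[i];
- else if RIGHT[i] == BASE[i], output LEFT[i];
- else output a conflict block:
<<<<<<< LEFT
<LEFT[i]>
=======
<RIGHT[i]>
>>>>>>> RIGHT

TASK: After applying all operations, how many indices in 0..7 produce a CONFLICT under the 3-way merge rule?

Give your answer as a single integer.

Final LEFT:  [bravo, charlie, foxtrot, bravo, echo, charlie, alpha, bravo]
Final RIGHT: [bravo, charlie, foxtrot, golf, charlie, alpha, golf, golf]
i=0: L=bravo R=bravo -> agree -> bravo
i=1: L=charlie R=charlie -> agree -> charlie
i=2: L=foxtrot R=foxtrot -> agree -> foxtrot
i=3: L=bravo, R=golf=BASE -> take LEFT -> bravo
i=4: BASE=bravo L=echo R=charlie all differ -> CONFLICT
i=5: BASE=echo L=charlie R=alpha all differ -> CONFLICT
i=6: L=alpha, R=golf=BASE -> take LEFT -> alpha
i=7: L=bravo=BASE, R=golf -> take RIGHT -> golf
Conflict count: 2

Answer: 2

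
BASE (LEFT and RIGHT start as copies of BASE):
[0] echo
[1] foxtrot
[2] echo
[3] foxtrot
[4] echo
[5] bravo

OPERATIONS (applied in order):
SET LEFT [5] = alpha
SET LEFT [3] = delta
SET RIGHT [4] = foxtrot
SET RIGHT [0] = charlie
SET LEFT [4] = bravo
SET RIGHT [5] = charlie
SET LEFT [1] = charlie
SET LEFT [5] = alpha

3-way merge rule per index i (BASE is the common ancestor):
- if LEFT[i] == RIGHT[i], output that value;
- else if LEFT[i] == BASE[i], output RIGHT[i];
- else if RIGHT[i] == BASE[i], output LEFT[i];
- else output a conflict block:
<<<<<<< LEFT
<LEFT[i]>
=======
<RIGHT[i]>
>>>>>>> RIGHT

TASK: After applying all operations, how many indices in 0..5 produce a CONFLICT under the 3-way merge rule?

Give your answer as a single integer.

Final LEFT:  [echo, charlie, echo, delta, bravo, alpha]
Final RIGHT: [charlie, foxtrot, echo, foxtrot, foxtrot, charlie]
i=0: L=echo=BASE, R=charlie -> take RIGHT -> charlie
i=1: L=charlie, R=foxtrot=BASE -> take LEFT -> charlie
i=2: L=echo R=echo -> agree -> echo
i=3: L=delta, R=foxtrot=BASE -> take LEFT -> delta
i=4: BASE=echo L=bravo R=foxtrot all differ -> CONFLICT
i=5: BASE=bravo L=alpha R=charlie all differ -> CONFLICT
Conflict count: 2

Answer: 2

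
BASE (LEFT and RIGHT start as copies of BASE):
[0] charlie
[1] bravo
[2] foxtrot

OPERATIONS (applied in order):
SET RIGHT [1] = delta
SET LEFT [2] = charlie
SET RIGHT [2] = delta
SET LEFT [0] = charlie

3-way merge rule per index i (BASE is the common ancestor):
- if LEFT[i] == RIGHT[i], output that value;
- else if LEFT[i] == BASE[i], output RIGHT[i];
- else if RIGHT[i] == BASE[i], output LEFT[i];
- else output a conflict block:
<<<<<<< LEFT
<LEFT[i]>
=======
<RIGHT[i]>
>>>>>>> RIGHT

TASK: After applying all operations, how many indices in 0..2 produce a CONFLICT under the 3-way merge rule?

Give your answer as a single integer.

Final LEFT:  [charlie, bravo, charlie]
Final RIGHT: [charlie, delta, delta]
i=0: L=charlie R=charlie -> agree -> charlie
i=1: L=bravo=BASE, R=delta -> take RIGHT -> delta
i=2: BASE=foxtrot L=charlie R=delta all differ -> CONFLICT
Conflict count: 1

Answer: 1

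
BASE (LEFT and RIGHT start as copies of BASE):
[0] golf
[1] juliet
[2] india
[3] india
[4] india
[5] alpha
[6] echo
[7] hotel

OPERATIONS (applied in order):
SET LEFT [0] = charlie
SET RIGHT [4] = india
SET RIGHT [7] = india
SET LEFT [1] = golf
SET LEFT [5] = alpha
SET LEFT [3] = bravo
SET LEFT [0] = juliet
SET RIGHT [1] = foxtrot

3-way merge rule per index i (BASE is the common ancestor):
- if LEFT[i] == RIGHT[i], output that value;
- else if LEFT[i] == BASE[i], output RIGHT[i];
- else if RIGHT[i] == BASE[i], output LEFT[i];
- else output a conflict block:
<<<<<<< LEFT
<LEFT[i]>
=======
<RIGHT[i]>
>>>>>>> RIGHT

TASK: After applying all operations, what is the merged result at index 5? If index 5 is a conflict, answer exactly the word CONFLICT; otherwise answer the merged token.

Answer: alpha

Derivation:
Final LEFT:  [juliet, golf, india, bravo, india, alpha, echo, hotel]
Final RIGHT: [golf, foxtrot, india, india, india, alpha, echo, india]
i=0: L=juliet, R=golf=BASE -> take LEFT -> juliet
i=1: BASE=juliet L=golf R=foxtrot all differ -> CONFLICT
i=2: L=india R=india -> agree -> india
i=3: L=bravo, R=india=BASE -> take LEFT -> bravo
i=4: L=india R=india -> agree -> india
i=5: L=alpha R=alpha -> agree -> alpha
i=6: L=echo R=echo -> agree -> echo
i=7: L=hotel=BASE, R=india -> take RIGHT -> india
Index 5 -> alpha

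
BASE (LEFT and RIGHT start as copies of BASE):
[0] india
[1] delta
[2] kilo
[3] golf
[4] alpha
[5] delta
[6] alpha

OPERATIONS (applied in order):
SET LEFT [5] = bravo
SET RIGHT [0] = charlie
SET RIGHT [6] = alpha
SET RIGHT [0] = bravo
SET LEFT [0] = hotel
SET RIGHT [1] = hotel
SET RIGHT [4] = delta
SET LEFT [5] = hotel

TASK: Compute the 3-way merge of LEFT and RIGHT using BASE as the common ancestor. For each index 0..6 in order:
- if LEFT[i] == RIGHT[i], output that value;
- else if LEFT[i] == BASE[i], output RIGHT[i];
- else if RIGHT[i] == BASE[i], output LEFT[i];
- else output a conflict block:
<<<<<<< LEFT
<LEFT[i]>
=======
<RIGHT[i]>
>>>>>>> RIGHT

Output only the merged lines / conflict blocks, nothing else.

Answer: <<<<<<< LEFT
hotel
=======
bravo
>>>>>>> RIGHT
hotel
kilo
golf
delta
hotel
alpha

Derivation:
Final LEFT:  [hotel, delta, kilo, golf, alpha, hotel, alpha]
Final RIGHT: [bravo, hotel, kilo, golf, delta, delta, alpha]
i=0: BASE=india L=hotel R=bravo all differ -> CONFLICT
i=1: L=delta=BASE, R=hotel -> take RIGHT -> hotel
i=2: L=kilo R=kilo -> agree -> kilo
i=3: L=golf R=golf -> agree -> golf
i=4: L=alpha=BASE, R=delta -> take RIGHT -> delta
i=5: L=hotel, R=delta=BASE -> take LEFT -> hotel
i=6: L=alpha R=alpha -> agree -> alpha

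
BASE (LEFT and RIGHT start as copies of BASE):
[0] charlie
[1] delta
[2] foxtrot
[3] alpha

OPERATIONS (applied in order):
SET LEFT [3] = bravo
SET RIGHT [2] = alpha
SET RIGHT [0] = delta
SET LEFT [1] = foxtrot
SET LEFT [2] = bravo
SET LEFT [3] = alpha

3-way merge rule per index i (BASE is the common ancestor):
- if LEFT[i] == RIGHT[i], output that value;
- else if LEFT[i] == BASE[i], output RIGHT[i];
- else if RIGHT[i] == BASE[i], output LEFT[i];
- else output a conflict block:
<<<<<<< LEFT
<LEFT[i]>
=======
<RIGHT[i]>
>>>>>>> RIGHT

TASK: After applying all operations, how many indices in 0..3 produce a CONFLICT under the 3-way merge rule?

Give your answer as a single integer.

Final LEFT:  [charlie, foxtrot, bravo, alpha]
Final RIGHT: [delta, delta, alpha, alpha]
i=0: L=charlie=BASE, R=delta -> take RIGHT -> delta
i=1: L=foxtrot, R=delta=BASE -> take LEFT -> foxtrot
i=2: BASE=foxtrot L=bravo R=alpha all differ -> CONFLICT
i=3: L=alpha R=alpha -> agree -> alpha
Conflict count: 1

Answer: 1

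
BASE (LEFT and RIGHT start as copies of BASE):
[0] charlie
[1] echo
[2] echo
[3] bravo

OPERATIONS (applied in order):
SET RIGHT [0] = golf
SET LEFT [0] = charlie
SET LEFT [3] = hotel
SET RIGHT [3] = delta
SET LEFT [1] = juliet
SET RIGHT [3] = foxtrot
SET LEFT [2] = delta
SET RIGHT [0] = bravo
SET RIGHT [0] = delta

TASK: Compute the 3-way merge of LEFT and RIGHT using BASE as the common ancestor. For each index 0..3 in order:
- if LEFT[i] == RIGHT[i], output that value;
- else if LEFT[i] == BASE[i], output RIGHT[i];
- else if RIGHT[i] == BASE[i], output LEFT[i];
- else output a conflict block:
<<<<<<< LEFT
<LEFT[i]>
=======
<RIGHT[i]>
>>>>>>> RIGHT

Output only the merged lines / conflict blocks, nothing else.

Answer: delta
juliet
delta
<<<<<<< LEFT
hotel
=======
foxtrot
>>>>>>> RIGHT

Derivation:
Final LEFT:  [charlie, juliet, delta, hotel]
Final RIGHT: [delta, echo, echo, foxtrot]
i=0: L=charlie=BASE, R=delta -> take RIGHT -> delta
i=1: L=juliet, R=echo=BASE -> take LEFT -> juliet
i=2: L=delta, R=echo=BASE -> take LEFT -> delta
i=3: BASE=bravo L=hotel R=foxtrot all differ -> CONFLICT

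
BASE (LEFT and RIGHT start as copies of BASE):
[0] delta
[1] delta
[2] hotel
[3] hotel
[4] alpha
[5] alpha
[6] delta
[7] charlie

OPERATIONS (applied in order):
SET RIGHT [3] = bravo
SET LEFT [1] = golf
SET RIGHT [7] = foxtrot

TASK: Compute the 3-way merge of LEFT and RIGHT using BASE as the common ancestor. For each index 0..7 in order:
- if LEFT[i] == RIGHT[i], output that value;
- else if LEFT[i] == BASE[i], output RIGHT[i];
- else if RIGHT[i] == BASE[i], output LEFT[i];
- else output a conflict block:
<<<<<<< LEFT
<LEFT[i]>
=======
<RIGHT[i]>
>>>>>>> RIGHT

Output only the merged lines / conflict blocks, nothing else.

Final LEFT:  [delta, golf, hotel, hotel, alpha, alpha, delta, charlie]
Final RIGHT: [delta, delta, hotel, bravo, alpha, alpha, delta, foxtrot]
i=0: L=delta R=delta -> agree -> delta
i=1: L=golf, R=delta=BASE -> take LEFT -> golf
i=2: L=hotel R=hotel -> agree -> hotel
i=3: L=hotel=BASE, R=bravo -> take RIGHT -> bravo
i=4: L=alpha R=alpha -> agree -> alpha
i=5: L=alpha R=alpha -> agree -> alpha
i=6: L=delta R=delta -> agree -> delta
i=7: L=charlie=BASE, R=foxtrot -> take RIGHT -> foxtrot

Answer: delta
golf
hotel
bravo
alpha
alpha
delta
foxtrot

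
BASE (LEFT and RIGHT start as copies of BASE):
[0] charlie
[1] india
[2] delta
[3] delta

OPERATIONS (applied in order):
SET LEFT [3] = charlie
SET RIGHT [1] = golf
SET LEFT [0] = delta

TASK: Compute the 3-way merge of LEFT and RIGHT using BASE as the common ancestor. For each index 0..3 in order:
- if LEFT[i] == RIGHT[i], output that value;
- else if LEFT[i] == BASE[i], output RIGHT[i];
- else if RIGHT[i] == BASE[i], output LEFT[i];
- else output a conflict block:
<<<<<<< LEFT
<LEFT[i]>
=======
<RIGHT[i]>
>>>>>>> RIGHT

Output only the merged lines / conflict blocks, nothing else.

Final LEFT:  [delta, india, delta, charlie]
Final RIGHT: [charlie, golf, delta, delta]
i=0: L=delta, R=charlie=BASE -> take LEFT -> delta
i=1: L=india=BASE, R=golf -> take RIGHT -> golf
i=2: L=delta R=delta -> agree -> delta
i=3: L=charlie, R=delta=BASE -> take LEFT -> charlie

Answer: delta
golf
delta
charlie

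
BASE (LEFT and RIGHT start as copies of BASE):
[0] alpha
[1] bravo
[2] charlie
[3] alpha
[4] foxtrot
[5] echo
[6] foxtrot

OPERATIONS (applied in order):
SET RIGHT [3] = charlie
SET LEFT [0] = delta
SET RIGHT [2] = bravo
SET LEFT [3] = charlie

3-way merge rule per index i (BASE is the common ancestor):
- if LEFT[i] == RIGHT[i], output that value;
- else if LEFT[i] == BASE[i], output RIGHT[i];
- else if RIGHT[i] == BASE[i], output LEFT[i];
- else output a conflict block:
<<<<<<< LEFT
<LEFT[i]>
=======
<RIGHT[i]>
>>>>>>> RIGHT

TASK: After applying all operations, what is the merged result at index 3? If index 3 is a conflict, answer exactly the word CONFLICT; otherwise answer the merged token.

Answer: charlie

Derivation:
Final LEFT:  [delta, bravo, charlie, charlie, foxtrot, echo, foxtrot]
Final RIGHT: [alpha, bravo, bravo, charlie, foxtrot, echo, foxtrot]
i=0: L=delta, R=alpha=BASE -> take LEFT -> delta
i=1: L=bravo R=bravo -> agree -> bravo
i=2: L=charlie=BASE, R=bravo -> take RIGHT -> bravo
i=3: L=charlie R=charlie -> agree -> charlie
i=4: L=foxtrot R=foxtrot -> agree -> foxtrot
i=5: L=echo R=echo -> agree -> echo
i=6: L=foxtrot R=foxtrot -> agree -> foxtrot
Index 3 -> charlie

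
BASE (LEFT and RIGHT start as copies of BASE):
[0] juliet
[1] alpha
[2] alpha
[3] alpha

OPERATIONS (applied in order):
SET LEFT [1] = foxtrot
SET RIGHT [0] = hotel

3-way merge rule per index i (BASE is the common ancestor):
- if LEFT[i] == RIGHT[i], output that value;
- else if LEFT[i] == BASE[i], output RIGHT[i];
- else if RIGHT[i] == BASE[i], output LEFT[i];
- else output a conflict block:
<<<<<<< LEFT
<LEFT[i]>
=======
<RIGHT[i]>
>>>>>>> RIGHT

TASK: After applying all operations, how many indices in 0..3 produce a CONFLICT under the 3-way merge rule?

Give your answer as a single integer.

Answer: 0

Derivation:
Final LEFT:  [juliet, foxtrot, alpha, alpha]
Final RIGHT: [hotel, alpha, alpha, alpha]
i=0: L=juliet=BASE, R=hotel -> take RIGHT -> hotel
i=1: L=foxtrot, R=alpha=BASE -> take LEFT -> foxtrot
i=2: L=alpha R=alpha -> agree -> alpha
i=3: L=alpha R=alpha -> agree -> alpha
Conflict count: 0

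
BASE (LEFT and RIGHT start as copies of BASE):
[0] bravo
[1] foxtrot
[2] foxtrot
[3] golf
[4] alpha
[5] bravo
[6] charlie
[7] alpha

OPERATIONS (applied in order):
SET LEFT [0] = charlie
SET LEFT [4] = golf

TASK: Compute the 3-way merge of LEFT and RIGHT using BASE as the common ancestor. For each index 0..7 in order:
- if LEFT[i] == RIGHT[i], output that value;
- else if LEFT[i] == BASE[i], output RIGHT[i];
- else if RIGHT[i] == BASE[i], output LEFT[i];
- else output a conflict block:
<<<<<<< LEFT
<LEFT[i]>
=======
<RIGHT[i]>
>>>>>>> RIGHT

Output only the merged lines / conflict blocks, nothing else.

Final LEFT:  [charlie, foxtrot, foxtrot, golf, golf, bravo, charlie, alpha]
Final RIGHT: [bravo, foxtrot, foxtrot, golf, alpha, bravo, charlie, alpha]
i=0: L=charlie, R=bravo=BASE -> take LEFT -> charlie
i=1: L=foxtrot R=foxtrot -> agree -> foxtrot
i=2: L=foxtrot R=foxtrot -> agree -> foxtrot
i=3: L=golf R=golf -> agree -> golf
i=4: L=golf, R=alpha=BASE -> take LEFT -> golf
i=5: L=bravo R=bravo -> agree -> bravo
i=6: L=charlie R=charlie -> agree -> charlie
i=7: L=alpha R=alpha -> agree -> alpha

Answer: charlie
foxtrot
foxtrot
golf
golf
bravo
charlie
alpha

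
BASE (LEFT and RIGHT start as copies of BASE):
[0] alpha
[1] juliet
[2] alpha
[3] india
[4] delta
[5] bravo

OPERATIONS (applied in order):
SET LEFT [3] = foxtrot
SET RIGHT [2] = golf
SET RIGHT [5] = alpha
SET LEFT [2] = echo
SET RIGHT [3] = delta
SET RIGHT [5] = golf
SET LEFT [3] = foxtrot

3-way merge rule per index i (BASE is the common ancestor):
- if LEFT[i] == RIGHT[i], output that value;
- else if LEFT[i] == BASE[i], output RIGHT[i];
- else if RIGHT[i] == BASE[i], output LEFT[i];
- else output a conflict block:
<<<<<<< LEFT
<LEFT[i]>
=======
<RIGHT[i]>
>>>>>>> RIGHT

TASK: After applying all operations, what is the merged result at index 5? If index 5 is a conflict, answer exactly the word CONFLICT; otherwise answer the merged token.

Answer: golf

Derivation:
Final LEFT:  [alpha, juliet, echo, foxtrot, delta, bravo]
Final RIGHT: [alpha, juliet, golf, delta, delta, golf]
i=0: L=alpha R=alpha -> agree -> alpha
i=1: L=juliet R=juliet -> agree -> juliet
i=2: BASE=alpha L=echo R=golf all differ -> CONFLICT
i=3: BASE=india L=foxtrot R=delta all differ -> CONFLICT
i=4: L=delta R=delta -> agree -> delta
i=5: L=bravo=BASE, R=golf -> take RIGHT -> golf
Index 5 -> golf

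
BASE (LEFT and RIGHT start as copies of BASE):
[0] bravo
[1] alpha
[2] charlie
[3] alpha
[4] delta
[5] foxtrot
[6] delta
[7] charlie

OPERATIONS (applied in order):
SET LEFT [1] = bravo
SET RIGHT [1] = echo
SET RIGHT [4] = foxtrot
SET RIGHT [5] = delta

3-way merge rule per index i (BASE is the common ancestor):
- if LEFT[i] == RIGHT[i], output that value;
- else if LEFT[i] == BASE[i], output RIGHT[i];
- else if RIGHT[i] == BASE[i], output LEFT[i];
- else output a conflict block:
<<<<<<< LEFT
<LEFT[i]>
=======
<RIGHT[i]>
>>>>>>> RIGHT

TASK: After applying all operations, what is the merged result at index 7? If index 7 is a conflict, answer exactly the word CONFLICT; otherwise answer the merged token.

Final LEFT:  [bravo, bravo, charlie, alpha, delta, foxtrot, delta, charlie]
Final RIGHT: [bravo, echo, charlie, alpha, foxtrot, delta, delta, charlie]
i=0: L=bravo R=bravo -> agree -> bravo
i=1: BASE=alpha L=bravo R=echo all differ -> CONFLICT
i=2: L=charlie R=charlie -> agree -> charlie
i=3: L=alpha R=alpha -> agree -> alpha
i=4: L=delta=BASE, R=foxtrot -> take RIGHT -> foxtrot
i=5: L=foxtrot=BASE, R=delta -> take RIGHT -> delta
i=6: L=delta R=delta -> agree -> delta
i=7: L=charlie R=charlie -> agree -> charlie
Index 7 -> charlie

Answer: charlie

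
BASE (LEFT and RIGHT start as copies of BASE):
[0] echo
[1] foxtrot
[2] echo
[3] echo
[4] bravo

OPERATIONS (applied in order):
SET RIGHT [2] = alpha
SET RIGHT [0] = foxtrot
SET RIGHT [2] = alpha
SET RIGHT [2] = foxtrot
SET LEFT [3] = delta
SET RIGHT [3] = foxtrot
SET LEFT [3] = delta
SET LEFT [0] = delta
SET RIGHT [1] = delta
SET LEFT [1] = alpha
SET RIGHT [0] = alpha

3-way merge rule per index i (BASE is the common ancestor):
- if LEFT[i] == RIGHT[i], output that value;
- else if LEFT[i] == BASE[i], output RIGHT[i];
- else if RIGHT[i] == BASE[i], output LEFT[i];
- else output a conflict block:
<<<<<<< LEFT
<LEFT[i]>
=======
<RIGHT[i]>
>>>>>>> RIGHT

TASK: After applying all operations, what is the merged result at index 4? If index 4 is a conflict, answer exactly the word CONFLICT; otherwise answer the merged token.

Final LEFT:  [delta, alpha, echo, delta, bravo]
Final RIGHT: [alpha, delta, foxtrot, foxtrot, bravo]
i=0: BASE=echo L=delta R=alpha all differ -> CONFLICT
i=1: BASE=foxtrot L=alpha R=delta all differ -> CONFLICT
i=2: L=echo=BASE, R=foxtrot -> take RIGHT -> foxtrot
i=3: BASE=echo L=delta R=foxtrot all differ -> CONFLICT
i=4: L=bravo R=bravo -> agree -> bravo
Index 4 -> bravo

Answer: bravo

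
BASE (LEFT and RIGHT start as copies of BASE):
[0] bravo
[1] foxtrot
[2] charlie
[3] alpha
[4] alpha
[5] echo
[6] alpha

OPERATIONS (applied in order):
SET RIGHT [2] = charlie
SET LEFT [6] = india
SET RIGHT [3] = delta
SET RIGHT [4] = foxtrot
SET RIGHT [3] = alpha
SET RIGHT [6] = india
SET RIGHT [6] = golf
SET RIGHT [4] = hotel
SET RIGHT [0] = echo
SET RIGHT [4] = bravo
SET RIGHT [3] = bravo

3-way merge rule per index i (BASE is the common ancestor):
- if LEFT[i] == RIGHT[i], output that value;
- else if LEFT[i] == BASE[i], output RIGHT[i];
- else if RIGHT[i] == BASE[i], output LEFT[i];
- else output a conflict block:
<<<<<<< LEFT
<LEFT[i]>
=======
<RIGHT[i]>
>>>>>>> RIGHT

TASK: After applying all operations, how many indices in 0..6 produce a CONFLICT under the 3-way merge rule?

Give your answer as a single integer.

Answer: 1

Derivation:
Final LEFT:  [bravo, foxtrot, charlie, alpha, alpha, echo, india]
Final RIGHT: [echo, foxtrot, charlie, bravo, bravo, echo, golf]
i=0: L=bravo=BASE, R=echo -> take RIGHT -> echo
i=1: L=foxtrot R=foxtrot -> agree -> foxtrot
i=2: L=charlie R=charlie -> agree -> charlie
i=3: L=alpha=BASE, R=bravo -> take RIGHT -> bravo
i=4: L=alpha=BASE, R=bravo -> take RIGHT -> bravo
i=5: L=echo R=echo -> agree -> echo
i=6: BASE=alpha L=india R=golf all differ -> CONFLICT
Conflict count: 1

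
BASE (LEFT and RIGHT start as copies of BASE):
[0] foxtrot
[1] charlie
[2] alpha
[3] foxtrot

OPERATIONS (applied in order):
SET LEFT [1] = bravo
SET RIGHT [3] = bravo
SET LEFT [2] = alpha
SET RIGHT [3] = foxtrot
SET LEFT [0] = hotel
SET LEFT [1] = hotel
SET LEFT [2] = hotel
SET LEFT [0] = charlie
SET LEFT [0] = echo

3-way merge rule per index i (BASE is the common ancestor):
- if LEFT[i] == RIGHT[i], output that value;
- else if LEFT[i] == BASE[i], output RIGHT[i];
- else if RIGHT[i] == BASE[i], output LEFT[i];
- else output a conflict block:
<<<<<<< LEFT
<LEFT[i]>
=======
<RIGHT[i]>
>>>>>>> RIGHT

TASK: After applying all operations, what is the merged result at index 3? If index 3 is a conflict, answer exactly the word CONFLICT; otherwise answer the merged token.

Final LEFT:  [echo, hotel, hotel, foxtrot]
Final RIGHT: [foxtrot, charlie, alpha, foxtrot]
i=0: L=echo, R=foxtrot=BASE -> take LEFT -> echo
i=1: L=hotel, R=charlie=BASE -> take LEFT -> hotel
i=2: L=hotel, R=alpha=BASE -> take LEFT -> hotel
i=3: L=foxtrot R=foxtrot -> agree -> foxtrot
Index 3 -> foxtrot

Answer: foxtrot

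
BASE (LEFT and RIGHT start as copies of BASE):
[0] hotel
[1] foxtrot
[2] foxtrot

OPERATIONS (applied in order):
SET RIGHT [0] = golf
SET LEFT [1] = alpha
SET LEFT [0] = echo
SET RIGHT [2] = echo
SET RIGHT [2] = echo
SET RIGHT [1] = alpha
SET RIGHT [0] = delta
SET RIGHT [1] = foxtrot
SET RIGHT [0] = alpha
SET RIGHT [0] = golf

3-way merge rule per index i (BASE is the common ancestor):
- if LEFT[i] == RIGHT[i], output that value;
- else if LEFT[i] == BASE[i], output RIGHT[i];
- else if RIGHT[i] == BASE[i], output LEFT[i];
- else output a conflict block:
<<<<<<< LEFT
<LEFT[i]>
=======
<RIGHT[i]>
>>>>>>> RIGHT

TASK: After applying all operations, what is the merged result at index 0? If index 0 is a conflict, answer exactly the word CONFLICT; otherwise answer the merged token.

Answer: CONFLICT

Derivation:
Final LEFT:  [echo, alpha, foxtrot]
Final RIGHT: [golf, foxtrot, echo]
i=0: BASE=hotel L=echo R=golf all differ -> CONFLICT
i=1: L=alpha, R=foxtrot=BASE -> take LEFT -> alpha
i=2: L=foxtrot=BASE, R=echo -> take RIGHT -> echo
Index 0 -> CONFLICT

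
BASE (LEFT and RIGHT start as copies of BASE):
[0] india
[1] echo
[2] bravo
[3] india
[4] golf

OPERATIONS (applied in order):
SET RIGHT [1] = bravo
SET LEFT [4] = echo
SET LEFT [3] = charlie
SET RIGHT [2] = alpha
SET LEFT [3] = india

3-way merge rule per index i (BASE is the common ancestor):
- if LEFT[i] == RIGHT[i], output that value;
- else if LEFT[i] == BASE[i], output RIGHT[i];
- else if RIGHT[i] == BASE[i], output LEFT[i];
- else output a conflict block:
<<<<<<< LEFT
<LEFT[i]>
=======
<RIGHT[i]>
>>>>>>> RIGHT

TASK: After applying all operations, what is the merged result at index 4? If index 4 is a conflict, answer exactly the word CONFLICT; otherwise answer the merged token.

Answer: echo

Derivation:
Final LEFT:  [india, echo, bravo, india, echo]
Final RIGHT: [india, bravo, alpha, india, golf]
i=0: L=india R=india -> agree -> india
i=1: L=echo=BASE, R=bravo -> take RIGHT -> bravo
i=2: L=bravo=BASE, R=alpha -> take RIGHT -> alpha
i=3: L=india R=india -> agree -> india
i=4: L=echo, R=golf=BASE -> take LEFT -> echo
Index 4 -> echo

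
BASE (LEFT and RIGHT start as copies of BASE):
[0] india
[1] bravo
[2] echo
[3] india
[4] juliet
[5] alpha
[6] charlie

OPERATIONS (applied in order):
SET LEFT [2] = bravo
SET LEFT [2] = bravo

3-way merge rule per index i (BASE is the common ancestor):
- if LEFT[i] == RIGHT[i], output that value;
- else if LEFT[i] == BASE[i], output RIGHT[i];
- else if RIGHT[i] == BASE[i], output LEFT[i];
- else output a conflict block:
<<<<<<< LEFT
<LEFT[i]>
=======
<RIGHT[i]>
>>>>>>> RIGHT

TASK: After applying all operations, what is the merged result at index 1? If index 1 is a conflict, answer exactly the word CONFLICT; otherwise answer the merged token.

Answer: bravo

Derivation:
Final LEFT:  [india, bravo, bravo, india, juliet, alpha, charlie]
Final RIGHT: [india, bravo, echo, india, juliet, alpha, charlie]
i=0: L=india R=india -> agree -> india
i=1: L=bravo R=bravo -> agree -> bravo
i=2: L=bravo, R=echo=BASE -> take LEFT -> bravo
i=3: L=india R=india -> agree -> india
i=4: L=juliet R=juliet -> agree -> juliet
i=5: L=alpha R=alpha -> agree -> alpha
i=6: L=charlie R=charlie -> agree -> charlie
Index 1 -> bravo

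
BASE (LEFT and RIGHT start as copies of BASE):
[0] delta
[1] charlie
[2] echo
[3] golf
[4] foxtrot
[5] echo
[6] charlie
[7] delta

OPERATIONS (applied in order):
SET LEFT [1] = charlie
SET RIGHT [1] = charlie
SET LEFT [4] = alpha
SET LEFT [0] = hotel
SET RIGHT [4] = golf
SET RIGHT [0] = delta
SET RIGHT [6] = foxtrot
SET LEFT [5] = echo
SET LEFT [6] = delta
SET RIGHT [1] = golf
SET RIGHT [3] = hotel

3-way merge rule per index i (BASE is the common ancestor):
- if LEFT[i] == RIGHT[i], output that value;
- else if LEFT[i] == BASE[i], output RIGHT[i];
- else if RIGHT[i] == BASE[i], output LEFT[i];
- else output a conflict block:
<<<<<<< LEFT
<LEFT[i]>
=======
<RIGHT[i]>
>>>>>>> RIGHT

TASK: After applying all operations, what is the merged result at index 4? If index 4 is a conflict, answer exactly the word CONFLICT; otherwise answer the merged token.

Final LEFT:  [hotel, charlie, echo, golf, alpha, echo, delta, delta]
Final RIGHT: [delta, golf, echo, hotel, golf, echo, foxtrot, delta]
i=0: L=hotel, R=delta=BASE -> take LEFT -> hotel
i=1: L=charlie=BASE, R=golf -> take RIGHT -> golf
i=2: L=echo R=echo -> agree -> echo
i=3: L=golf=BASE, R=hotel -> take RIGHT -> hotel
i=4: BASE=foxtrot L=alpha R=golf all differ -> CONFLICT
i=5: L=echo R=echo -> agree -> echo
i=6: BASE=charlie L=delta R=foxtrot all differ -> CONFLICT
i=7: L=delta R=delta -> agree -> delta
Index 4 -> CONFLICT

Answer: CONFLICT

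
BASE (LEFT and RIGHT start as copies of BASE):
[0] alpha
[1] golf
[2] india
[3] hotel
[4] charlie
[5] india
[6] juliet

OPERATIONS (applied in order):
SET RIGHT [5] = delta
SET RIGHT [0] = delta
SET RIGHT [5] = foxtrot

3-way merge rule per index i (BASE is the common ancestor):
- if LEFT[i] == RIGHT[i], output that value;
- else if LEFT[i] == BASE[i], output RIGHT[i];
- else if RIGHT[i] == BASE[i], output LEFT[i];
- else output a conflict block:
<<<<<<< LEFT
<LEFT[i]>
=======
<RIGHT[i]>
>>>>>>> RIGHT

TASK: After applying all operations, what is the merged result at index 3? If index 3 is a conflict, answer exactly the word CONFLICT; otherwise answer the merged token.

Answer: hotel

Derivation:
Final LEFT:  [alpha, golf, india, hotel, charlie, india, juliet]
Final RIGHT: [delta, golf, india, hotel, charlie, foxtrot, juliet]
i=0: L=alpha=BASE, R=delta -> take RIGHT -> delta
i=1: L=golf R=golf -> agree -> golf
i=2: L=india R=india -> agree -> india
i=3: L=hotel R=hotel -> agree -> hotel
i=4: L=charlie R=charlie -> agree -> charlie
i=5: L=india=BASE, R=foxtrot -> take RIGHT -> foxtrot
i=6: L=juliet R=juliet -> agree -> juliet
Index 3 -> hotel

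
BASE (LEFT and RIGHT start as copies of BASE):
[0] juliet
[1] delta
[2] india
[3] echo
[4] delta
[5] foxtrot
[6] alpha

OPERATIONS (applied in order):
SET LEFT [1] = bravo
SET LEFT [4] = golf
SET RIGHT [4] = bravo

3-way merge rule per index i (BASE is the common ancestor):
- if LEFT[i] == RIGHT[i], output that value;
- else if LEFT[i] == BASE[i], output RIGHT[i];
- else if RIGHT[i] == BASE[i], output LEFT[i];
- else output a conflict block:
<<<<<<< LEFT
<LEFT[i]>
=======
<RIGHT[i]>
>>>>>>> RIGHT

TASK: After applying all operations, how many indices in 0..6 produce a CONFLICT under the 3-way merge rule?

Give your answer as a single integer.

Answer: 1

Derivation:
Final LEFT:  [juliet, bravo, india, echo, golf, foxtrot, alpha]
Final RIGHT: [juliet, delta, india, echo, bravo, foxtrot, alpha]
i=0: L=juliet R=juliet -> agree -> juliet
i=1: L=bravo, R=delta=BASE -> take LEFT -> bravo
i=2: L=india R=india -> agree -> india
i=3: L=echo R=echo -> agree -> echo
i=4: BASE=delta L=golf R=bravo all differ -> CONFLICT
i=5: L=foxtrot R=foxtrot -> agree -> foxtrot
i=6: L=alpha R=alpha -> agree -> alpha
Conflict count: 1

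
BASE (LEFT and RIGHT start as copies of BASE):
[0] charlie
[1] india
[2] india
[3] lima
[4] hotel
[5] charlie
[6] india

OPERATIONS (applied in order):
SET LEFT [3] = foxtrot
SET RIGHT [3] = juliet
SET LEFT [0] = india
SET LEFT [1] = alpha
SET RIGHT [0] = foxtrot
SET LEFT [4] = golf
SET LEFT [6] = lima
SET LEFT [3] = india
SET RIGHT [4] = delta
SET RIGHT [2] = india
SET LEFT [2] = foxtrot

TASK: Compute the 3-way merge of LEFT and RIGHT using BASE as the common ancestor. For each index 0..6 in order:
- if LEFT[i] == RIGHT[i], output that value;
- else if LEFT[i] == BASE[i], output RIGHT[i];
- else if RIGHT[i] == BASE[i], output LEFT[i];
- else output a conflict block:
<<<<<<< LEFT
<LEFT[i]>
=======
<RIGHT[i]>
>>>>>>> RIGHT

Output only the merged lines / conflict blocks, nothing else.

Answer: <<<<<<< LEFT
india
=======
foxtrot
>>>>>>> RIGHT
alpha
foxtrot
<<<<<<< LEFT
india
=======
juliet
>>>>>>> RIGHT
<<<<<<< LEFT
golf
=======
delta
>>>>>>> RIGHT
charlie
lima

Derivation:
Final LEFT:  [india, alpha, foxtrot, india, golf, charlie, lima]
Final RIGHT: [foxtrot, india, india, juliet, delta, charlie, india]
i=0: BASE=charlie L=india R=foxtrot all differ -> CONFLICT
i=1: L=alpha, R=india=BASE -> take LEFT -> alpha
i=2: L=foxtrot, R=india=BASE -> take LEFT -> foxtrot
i=3: BASE=lima L=india R=juliet all differ -> CONFLICT
i=4: BASE=hotel L=golf R=delta all differ -> CONFLICT
i=5: L=charlie R=charlie -> agree -> charlie
i=6: L=lima, R=india=BASE -> take LEFT -> lima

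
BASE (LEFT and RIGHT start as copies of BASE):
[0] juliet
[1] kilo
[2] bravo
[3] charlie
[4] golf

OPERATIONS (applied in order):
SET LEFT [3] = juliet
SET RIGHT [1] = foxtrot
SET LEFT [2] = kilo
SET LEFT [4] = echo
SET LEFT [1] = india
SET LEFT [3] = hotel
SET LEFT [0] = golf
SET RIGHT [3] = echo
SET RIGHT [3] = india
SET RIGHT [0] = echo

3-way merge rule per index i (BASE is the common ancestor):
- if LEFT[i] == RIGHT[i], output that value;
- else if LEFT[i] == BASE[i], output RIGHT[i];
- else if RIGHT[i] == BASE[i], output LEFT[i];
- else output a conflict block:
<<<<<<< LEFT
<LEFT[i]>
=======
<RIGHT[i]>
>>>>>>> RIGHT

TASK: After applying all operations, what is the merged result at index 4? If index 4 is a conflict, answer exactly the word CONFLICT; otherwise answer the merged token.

Answer: echo

Derivation:
Final LEFT:  [golf, india, kilo, hotel, echo]
Final RIGHT: [echo, foxtrot, bravo, india, golf]
i=0: BASE=juliet L=golf R=echo all differ -> CONFLICT
i=1: BASE=kilo L=india R=foxtrot all differ -> CONFLICT
i=2: L=kilo, R=bravo=BASE -> take LEFT -> kilo
i=3: BASE=charlie L=hotel R=india all differ -> CONFLICT
i=4: L=echo, R=golf=BASE -> take LEFT -> echo
Index 4 -> echo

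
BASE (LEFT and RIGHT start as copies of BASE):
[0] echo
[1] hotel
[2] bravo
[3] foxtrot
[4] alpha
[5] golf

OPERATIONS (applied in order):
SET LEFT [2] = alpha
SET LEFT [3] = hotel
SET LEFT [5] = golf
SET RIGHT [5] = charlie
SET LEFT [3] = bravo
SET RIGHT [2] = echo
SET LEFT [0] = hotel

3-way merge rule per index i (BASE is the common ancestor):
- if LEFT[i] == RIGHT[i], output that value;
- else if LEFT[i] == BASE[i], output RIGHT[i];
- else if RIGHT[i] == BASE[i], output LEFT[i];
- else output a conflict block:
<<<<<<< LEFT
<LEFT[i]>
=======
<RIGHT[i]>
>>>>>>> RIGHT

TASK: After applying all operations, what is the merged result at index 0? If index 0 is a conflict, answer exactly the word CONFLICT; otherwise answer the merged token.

Answer: hotel

Derivation:
Final LEFT:  [hotel, hotel, alpha, bravo, alpha, golf]
Final RIGHT: [echo, hotel, echo, foxtrot, alpha, charlie]
i=0: L=hotel, R=echo=BASE -> take LEFT -> hotel
i=1: L=hotel R=hotel -> agree -> hotel
i=2: BASE=bravo L=alpha R=echo all differ -> CONFLICT
i=3: L=bravo, R=foxtrot=BASE -> take LEFT -> bravo
i=4: L=alpha R=alpha -> agree -> alpha
i=5: L=golf=BASE, R=charlie -> take RIGHT -> charlie
Index 0 -> hotel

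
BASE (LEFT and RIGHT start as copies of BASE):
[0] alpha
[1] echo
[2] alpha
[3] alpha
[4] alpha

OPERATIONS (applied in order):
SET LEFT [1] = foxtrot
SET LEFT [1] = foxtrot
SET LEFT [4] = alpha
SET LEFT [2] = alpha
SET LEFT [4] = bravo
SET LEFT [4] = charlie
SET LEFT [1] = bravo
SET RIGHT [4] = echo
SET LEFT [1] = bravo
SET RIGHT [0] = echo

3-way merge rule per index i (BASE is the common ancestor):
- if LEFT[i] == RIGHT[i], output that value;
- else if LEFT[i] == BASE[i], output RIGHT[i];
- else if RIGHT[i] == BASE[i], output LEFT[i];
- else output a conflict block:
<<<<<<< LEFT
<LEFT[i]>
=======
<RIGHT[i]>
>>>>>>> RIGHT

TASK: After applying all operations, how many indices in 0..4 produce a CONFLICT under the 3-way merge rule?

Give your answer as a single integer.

Answer: 1

Derivation:
Final LEFT:  [alpha, bravo, alpha, alpha, charlie]
Final RIGHT: [echo, echo, alpha, alpha, echo]
i=0: L=alpha=BASE, R=echo -> take RIGHT -> echo
i=1: L=bravo, R=echo=BASE -> take LEFT -> bravo
i=2: L=alpha R=alpha -> agree -> alpha
i=3: L=alpha R=alpha -> agree -> alpha
i=4: BASE=alpha L=charlie R=echo all differ -> CONFLICT
Conflict count: 1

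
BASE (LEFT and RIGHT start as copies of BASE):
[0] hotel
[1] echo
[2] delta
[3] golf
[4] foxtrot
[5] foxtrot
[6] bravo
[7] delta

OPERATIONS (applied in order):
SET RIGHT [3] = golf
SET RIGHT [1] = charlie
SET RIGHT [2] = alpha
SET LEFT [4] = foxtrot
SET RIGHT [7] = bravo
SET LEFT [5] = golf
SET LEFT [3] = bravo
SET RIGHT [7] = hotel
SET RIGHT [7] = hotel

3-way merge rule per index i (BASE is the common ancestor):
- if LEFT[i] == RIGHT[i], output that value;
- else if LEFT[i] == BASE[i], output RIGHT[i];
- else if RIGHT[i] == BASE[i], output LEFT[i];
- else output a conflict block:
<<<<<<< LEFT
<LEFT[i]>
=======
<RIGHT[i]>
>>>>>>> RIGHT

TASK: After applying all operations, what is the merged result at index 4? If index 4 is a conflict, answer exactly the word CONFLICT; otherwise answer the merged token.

Final LEFT:  [hotel, echo, delta, bravo, foxtrot, golf, bravo, delta]
Final RIGHT: [hotel, charlie, alpha, golf, foxtrot, foxtrot, bravo, hotel]
i=0: L=hotel R=hotel -> agree -> hotel
i=1: L=echo=BASE, R=charlie -> take RIGHT -> charlie
i=2: L=delta=BASE, R=alpha -> take RIGHT -> alpha
i=3: L=bravo, R=golf=BASE -> take LEFT -> bravo
i=4: L=foxtrot R=foxtrot -> agree -> foxtrot
i=5: L=golf, R=foxtrot=BASE -> take LEFT -> golf
i=6: L=bravo R=bravo -> agree -> bravo
i=7: L=delta=BASE, R=hotel -> take RIGHT -> hotel
Index 4 -> foxtrot

Answer: foxtrot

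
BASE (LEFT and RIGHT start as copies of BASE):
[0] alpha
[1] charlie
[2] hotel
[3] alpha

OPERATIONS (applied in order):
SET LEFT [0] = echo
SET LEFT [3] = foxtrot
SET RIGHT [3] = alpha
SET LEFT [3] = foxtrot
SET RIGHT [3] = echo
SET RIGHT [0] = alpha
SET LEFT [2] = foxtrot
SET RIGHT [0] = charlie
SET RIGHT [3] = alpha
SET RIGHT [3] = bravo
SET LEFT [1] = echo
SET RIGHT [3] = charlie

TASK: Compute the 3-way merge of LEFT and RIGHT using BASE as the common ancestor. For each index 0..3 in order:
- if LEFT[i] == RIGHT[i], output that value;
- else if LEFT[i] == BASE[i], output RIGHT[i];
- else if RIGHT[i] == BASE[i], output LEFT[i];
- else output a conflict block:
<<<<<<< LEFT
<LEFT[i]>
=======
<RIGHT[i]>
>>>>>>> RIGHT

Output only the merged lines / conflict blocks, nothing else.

Final LEFT:  [echo, echo, foxtrot, foxtrot]
Final RIGHT: [charlie, charlie, hotel, charlie]
i=0: BASE=alpha L=echo R=charlie all differ -> CONFLICT
i=1: L=echo, R=charlie=BASE -> take LEFT -> echo
i=2: L=foxtrot, R=hotel=BASE -> take LEFT -> foxtrot
i=3: BASE=alpha L=foxtrot R=charlie all differ -> CONFLICT

Answer: <<<<<<< LEFT
echo
=======
charlie
>>>>>>> RIGHT
echo
foxtrot
<<<<<<< LEFT
foxtrot
=======
charlie
>>>>>>> RIGHT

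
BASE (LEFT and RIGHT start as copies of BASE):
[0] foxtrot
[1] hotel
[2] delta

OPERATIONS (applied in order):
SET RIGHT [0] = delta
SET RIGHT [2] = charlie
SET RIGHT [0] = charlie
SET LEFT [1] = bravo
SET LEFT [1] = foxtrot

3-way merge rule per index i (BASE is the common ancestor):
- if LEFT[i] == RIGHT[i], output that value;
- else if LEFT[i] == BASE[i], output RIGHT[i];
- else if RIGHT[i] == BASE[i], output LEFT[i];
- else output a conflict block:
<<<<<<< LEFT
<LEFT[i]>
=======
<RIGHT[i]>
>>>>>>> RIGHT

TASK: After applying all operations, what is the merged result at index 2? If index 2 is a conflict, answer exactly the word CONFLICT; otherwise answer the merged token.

Answer: charlie

Derivation:
Final LEFT:  [foxtrot, foxtrot, delta]
Final RIGHT: [charlie, hotel, charlie]
i=0: L=foxtrot=BASE, R=charlie -> take RIGHT -> charlie
i=1: L=foxtrot, R=hotel=BASE -> take LEFT -> foxtrot
i=2: L=delta=BASE, R=charlie -> take RIGHT -> charlie
Index 2 -> charlie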